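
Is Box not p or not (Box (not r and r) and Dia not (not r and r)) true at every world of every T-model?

Tableau for the negation not (Box not p or not (Box (not r and r) and Dia not (not r and r))):
1. not (Box not p or not (Box (not r and r) and Dia not (not r and r))), 0
2. not Box not p, 0   [neg-or-rule on 1]
3. Box (not r and r) and Dia not (not r and r), 0   [neg-or-rule on 1]
4. Box (not r and r), 0   [and-rule on 3]
5. Dia not (not r and r), 0   [and-rule on 3]
6. not r and r, 0   [Box-rule on 4 via 0R0]
7. not r, 0   [and-rule on 6]
8. r, 0   [and-rule on 6]
Accessibility: 0R0
Branch closes: r and not r both at 0.
Every branch of the negation's tableau closes; the branch above is one of them.

Valid in T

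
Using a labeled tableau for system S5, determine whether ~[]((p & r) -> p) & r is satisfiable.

Unsatisfiable

1. ~[]((p & r) -> p) & r, u
2. ~[]((p & r) -> p), u
3. r, u
4. ~((p & r) -> p), v
5. p & r, v
6. ~p, v
7. p, v
8. r, v
Accessibility: uRu, uRv, vRu, vRv
Branch closes: p and ~p both at v.
(One branch shown.) All branches close.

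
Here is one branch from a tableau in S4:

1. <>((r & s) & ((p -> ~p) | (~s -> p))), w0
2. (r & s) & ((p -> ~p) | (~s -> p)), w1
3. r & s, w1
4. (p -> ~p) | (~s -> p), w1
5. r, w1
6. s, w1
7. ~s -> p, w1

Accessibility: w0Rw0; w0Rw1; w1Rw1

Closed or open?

There is no literal clash: for every atom and world, at most one sign appears.

Not closed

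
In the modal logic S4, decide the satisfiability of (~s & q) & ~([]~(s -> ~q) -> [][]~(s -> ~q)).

No, unsatisfiable

1. (~s & q) & ~([]~(s -> ~q) -> [][]~(s -> ~q)), 0
2. ~s & q, 0
3. ~([]~(s -> ~q) -> [][]~(s -> ~q)), 0
4. ~s, 0
5. q, 0
6. []~(s -> ~q), 0
7. ~[][]~(s -> ~q), 0
8. ~(s -> ~q), 0
9. s, 0
Accessibility: 0R0
Branch closes: s and ~s both at 0.
Every branch closes; the branch above is one of them.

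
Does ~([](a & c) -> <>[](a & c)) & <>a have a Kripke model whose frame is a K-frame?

Satisfiable (open branch found)

1. ~([](a & c) -> <>[](a & c)) & <>a, 0
2. ~([](a & c) -> <>[](a & c)), 0   [&-rule on 1]
3. <>a, 0   [&-rule on 1]
4. [](a & c), 0   [~->-rule on 2]
5. ~<>[](a & c), 0   [~->-rule on 2]
6. a, 1   [<>-rule on 3: fresh world 1, 0R1]
7. a & c, 1   [[]-rule on 4 via 0R1]
8. c, 1   [&-rule on 7]
9. ~[](a & c), 1   [~<>-rule on 5 via 0R1]
10. ~(a & c), 2   [~[]-rule on 9: fresh world 2, 1R2]
11. ~c, 2   [~&-rule on 10 (branches; this branch)]
Accessibility: 0R1, 1R2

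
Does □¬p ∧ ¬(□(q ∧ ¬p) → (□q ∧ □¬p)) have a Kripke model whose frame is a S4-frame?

1. □¬p ∧ ¬(□(q ∧ ¬p) → (□q ∧ □¬p)), w0
2. □¬p, w0   [∧-rule on 1]
3. ¬(□(q ∧ ¬p) → (□q ∧ □¬p)), w0   [∧-rule on 1]
4. □(q ∧ ¬p), w0   [¬→-rule on 3]
5. ¬(□q ∧ □¬p), w0   [¬→-rule on 3]
6. ¬p, w0   [□-rule on 2 via w0Rw0]
7. q ∧ ¬p, w0   [□-rule on 4 via w0Rw0]
8. q, w0   [∧-rule on 7]
9. ¬□q, w0   [¬∧-rule on 5 (branches; this branch)]
10. ¬q, w1   [¬□-rule on 9: fresh world w1, w0Rw1]
11. ¬p, w1   [□-rule on 2 via w0Rw1]
12. q ∧ ¬p, w1   [□-rule on 4 via w0Rw1]
13. q, w1   [∧-rule on 12]
Accessibility: w0Rw0, w0Rw1, w1Rw1
Branch closes: q and ¬q both at w1.
Every branch closes; the branch above is one of them.

No, unsatisfiable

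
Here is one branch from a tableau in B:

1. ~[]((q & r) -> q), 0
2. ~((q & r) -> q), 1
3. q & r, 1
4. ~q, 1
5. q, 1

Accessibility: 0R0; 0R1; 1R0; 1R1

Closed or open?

Yes, closed

Both q and ~q appear at 1.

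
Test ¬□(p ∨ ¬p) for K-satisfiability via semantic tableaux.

1. ¬□(p ∨ ¬p), u
2. ¬(p ∨ ¬p), v
3. ¬p, v
4. p, v
Accessibility: uRv
Branch closes: p and ¬p both at v.
Every branch closes; the branch above is one of them.

Unsatisfiable (every branch closes)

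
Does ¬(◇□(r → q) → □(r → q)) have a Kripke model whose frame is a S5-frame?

1. ¬(◇□(r → q) → □(r → q)), u
2. ◇□(r → q), u   [¬→-rule on 1]
3. ¬□(r → q), u   [¬→-rule on 1]
4. □(r → q), v   [◇-rule on 2: fresh world v, uRv]
5. r → q, u   [□-rule on 4 via vRu]
6. r → q, v   [□-rule on 4 via vRv]
7. q, u   [→-rule on 5 (branches; this branch)]
8. q, v   [→-rule on 6 (branches; this branch)]
9. ¬(r → q), w   [¬□-rule on 3: fresh world w, uRw]
10. r, w   [¬→-rule on 9]
11. ¬q, w   [¬→-rule on 9]
12. r → q, w   [□-rule on 4 via vRw]
13. q, w   [→-rule on 12 (branches; this branch)]
Accessibility: uRu, uRv, uRw, vRu, vRv, vRw, wRu, wRv, wRw
Branch closes: q and ¬q both at w.
Every branch closes; the branch above is one of them.

Unsatisfiable (every branch closes)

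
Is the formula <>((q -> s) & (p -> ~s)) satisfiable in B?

Satisfiable

1. <>((q -> s) & (p -> ~s)), 0
2. (q -> s) & (p -> ~s), 1
3. q -> s, 1
4. p -> ~s, 1
5. s, 1
6. ~p, 1
Accessibility: 0R0, 0R1, 1R0, 1R1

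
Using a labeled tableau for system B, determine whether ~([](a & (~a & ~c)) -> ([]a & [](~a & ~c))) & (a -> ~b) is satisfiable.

1. ~([](a & (~a & ~c)) -> ([]a & [](~a & ~c))) & (a -> ~b), 0
2. ~([](a & (~a & ~c)) -> ([]a & [](~a & ~c))), 0
3. a -> ~b, 0
4. [](a & (~a & ~c)), 0
5. ~([]a & [](~a & ~c)), 0
6. a & (~a & ~c), 0
7. a, 0
8. ~a & ~c, 0
9. ~a, 0
10. ~c, 0
Accessibility: 0R0
Branch closes: a and ~a both at 0.
Every branch closes; the branch above is one of them.

No, unsatisfiable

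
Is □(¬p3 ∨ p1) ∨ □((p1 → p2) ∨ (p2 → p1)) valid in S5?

Yes, valid

Tableau for the negation ¬(□(¬p3 ∨ p1) ∨ □((p1 → p2) ∨ (p2 → p1))):
1. ¬(□(¬p3 ∨ p1) ∨ □((p1 → p2) ∨ (p2 → p1))), 0
2. ¬□(¬p3 ∨ p1), 0   [¬∨-rule on 1]
3. ¬□((p1 → p2) ∨ (p2 → p1)), 0   [¬∨-rule on 1]
4. ¬(¬p3 ∨ p1), 1   [¬□-rule on 2: fresh world 1, 0R1]
5. p3, 1   [¬∨-rule on 4]
6. ¬p1, 1   [¬∨-rule on 4]
7. ¬((p1 → p2) ∨ (p2 → p1)), 2   [¬□-rule on 3: fresh world 2, 0R2]
8. ¬(p1 → p2), 2   [¬∨-rule on 7]
9. ¬(p2 → p1), 2   [¬∨-rule on 7]
10. p1, 2   [¬→-rule on 8]
11. ¬p2, 2   [¬→-rule on 8]
12. p2, 2   [¬→-rule on 9]
13. ¬p1, 2   [¬→-rule on 9]
Accessibility: 0R0, 0R1, 0R2, 1R0, 1R1, 1R2, 2R0, 2R1, 2R2
Branch closes: p2 and ¬p2 both at 2.
All branches of the negation close; one closing branch shown above.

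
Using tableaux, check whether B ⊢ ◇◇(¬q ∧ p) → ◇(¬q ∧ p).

Tableau for the negation ¬(◇◇(¬q ∧ p) → ◇(¬q ∧ p)):
1. ¬(◇◇(¬q ∧ p) → ◇(¬q ∧ p)), w0
2. ◇◇(¬q ∧ p), w0
3. ¬◇(¬q ∧ p), w0
4. ¬(¬q ∧ p), w0
5. ¬p, w0
6. ◇(¬q ∧ p), w1
7. ¬(¬q ∧ p), w1
8. ¬p, w1
9. ¬q ∧ p, w2
10. ¬q, w2
11. p, w2
Accessibility: w0Rw0, w0Rw1, w1Rw0, w1Rw1, w1Rw2, w2Rw1, w2Rw2
The negation has an open branch (countermodel exists).

Not valid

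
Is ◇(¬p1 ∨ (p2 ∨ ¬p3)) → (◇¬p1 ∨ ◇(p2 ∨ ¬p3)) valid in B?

Tableau for the negation ¬(◇(¬p1 ∨ (p2 ∨ ¬p3)) → (◇¬p1 ∨ ◇(p2 ∨ ¬p3))):
1. ¬(◇(¬p1 ∨ (p2 ∨ ¬p3)) → (◇¬p1 ∨ ◇(p2 ∨ ¬p3))), w0
2. ◇(¬p1 ∨ (p2 ∨ ¬p3)), w0   [¬→-rule on 1]
3. ¬(◇¬p1 ∨ ◇(p2 ∨ ¬p3)), w0   [¬→-rule on 1]
4. ¬◇¬p1, w0   [¬∨-rule on 3]
5. ¬◇(p2 ∨ ¬p3), w0   [¬∨-rule on 3]
6. p1, w0   [¬◇-rule on 4 via w0Rw0]
7. ¬(p2 ∨ ¬p3), w0   [¬◇-rule on 5 via w0Rw0]
8. ¬p2, w0   [¬∨-rule on 7]
9. p3, w0   [¬∨-rule on 7]
10. ¬p1 ∨ (p2 ∨ ¬p3), w1   [◇-rule on 2: fresh world w1, w0Rw1]
11. p1, w1   [¬◇-rule on 4 via w0Rw1]
12. ¬(p2 ∨ ¬p3), w1   [¬◇-rule on 5 via w0Rw1]
13. ¬p2, w1   [¬∨-rule on 12]
14. p3, w1   [¬∨-rule on 12]
15. p2 ∨ ¬p3, w1   [∨-rule on 10 (branches; this branch)]
16. ¬p3, w1   [∨-rule on 15 (branches; this branch)]
Accessibility: w0Rw0, w0Rw1, w1Rw0, w1Rw1
Branch closes: p3 and ¬p3 both at w1.
Every branch of the negation's tableau closes; the branch above is one of them.

Yes, valid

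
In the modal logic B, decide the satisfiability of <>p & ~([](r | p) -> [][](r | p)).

Yes, satisfiable

1. <>p & ~([](r | p) -> [][](r | p)), w0
2. <>p, w0
3. ~([](r | p) -> [][](r | p)), w0
4. [](r | p), w0
5. ~[][](r | p), w0
6. r | p, w0
7. p, w0
8. p, w1
9. r | p, w1
10. ~[](r | p), w2
11. r | p, w2
12. p, w2
13. ~(r | p), w3
14. ~r, w3
15. ~p, w3
Accessibility: w0Rw0, w0Rw1, w0Rw2, w1Rw0, w1Rw1, w2Rw0, w2Rw2, w2Rw3, w3Rw2, w3Rw3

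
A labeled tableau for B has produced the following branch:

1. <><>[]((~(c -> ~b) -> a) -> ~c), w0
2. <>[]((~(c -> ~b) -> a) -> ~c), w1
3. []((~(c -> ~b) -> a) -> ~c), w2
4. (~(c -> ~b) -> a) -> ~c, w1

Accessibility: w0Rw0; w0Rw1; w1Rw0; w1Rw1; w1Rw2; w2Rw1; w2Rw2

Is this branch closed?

Open

No atom appears with both signs at the same world.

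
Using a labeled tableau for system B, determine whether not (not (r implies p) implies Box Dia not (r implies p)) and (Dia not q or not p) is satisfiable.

Unsatisfiable

1. not (not (r implies p) implies Box Dia not (r implies p)) and (Dia not q or not p), u
2. not (not (r implies p) implies Box Dia not (r implies p)), u
3. Dia not q or not p, u
4. not (r implies p), u
5. not Box Dia not (r implies p), u
6. r, u
7. not p, u
8. not Dia not (r implies p), v
9. r implies p, u
10. r implies p, v
11. p, u
Accessibility: uRu, uRv, vRu, vRv
Branch closes: p and not p both at u.
All branches of the tableau close; one closing branch shown above.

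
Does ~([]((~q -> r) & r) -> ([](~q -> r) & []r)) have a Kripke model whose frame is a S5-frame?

1. ~([]((~q -> r) & r) -> ([](~q -> r) & []r)), w0
2. []((~q -> r) & r), w0
3. ~([](~q -> r) & []r), w0
4. (~q -> r) & r, w0
5. ~q -> r, w0
6. r, w0
7. ~[](~q -> r), w0
8. ~(~q -> r), w1
9. ~q, w1
10. ~r, w1
11. (~q -> r) & r, w1
12. ~q -> r, w1
13. r, w1
Accessibility: w0Rw0, w0Rw1, w1Rw0, w1Rw1
Branch closes: r and ~r both at w1.
(One branch shown.) All branches close.

Unsatisfiable (every branch closes)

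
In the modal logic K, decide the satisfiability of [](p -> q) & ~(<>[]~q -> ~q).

Satisfiable (open branch found)

1. [](p -> q) & ~(<>[]~q -> ~q), w0
2. [](p -> q), w0
3. ~(<>[]~q -> ~q), w0
4. <>[]~q, w0
5. q, w0
6. []~q, w1
7. p -> q, w1
8. q, w1
Accessibility: w0Rw1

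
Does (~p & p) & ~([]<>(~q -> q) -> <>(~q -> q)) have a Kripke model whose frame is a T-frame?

1. (~p & p) & ~([]<>(~q -> q) -> <>(~q -> q)), u
2. ~p & p, u
3. ~([]<>(~q -> q) -> <>(~q -> q)), u
4. ~p, u
5. p, u
Accessibility: uRu
Branch closes: p and ~p both at u.
All branches of the tableau close; one closing branch shown above.

Unsatisfiable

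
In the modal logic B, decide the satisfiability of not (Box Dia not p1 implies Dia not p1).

1. not (Box Dia not p1 implies Dia not p1), 0
2. Box Dia not p1, 0   [neg-implies-rule on 1]
3. not Dia not p1, 0   [neg-implies-rule on 1]
4. Dia not p1, 0   [Box-rule on 2 via 0R0]
5. p1, 0   [neg-Dia-rule on 3 via 0R0]
6. not p1, 1   [Dia-rule on 4: fresh world 1, 0R1]
7. Dia not p1, 1   [Box-rule on 2 via 0R1]
8. p1, 1   [neg-Dia-rule on 3 via 0R1]
Accessibility: 0R0, 0R1, 1R0, 1R1
Branch closes: p1 and not p1 both at 1.
Every branch closes; the branch above is one of them.

No, unsatisfiable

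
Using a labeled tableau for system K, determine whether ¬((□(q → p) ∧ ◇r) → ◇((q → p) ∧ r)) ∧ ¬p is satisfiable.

Unsatisfiable

1. ¬((□(q → p) ∧ ◇r) → ◇((q → p) ∧ r)) ∧ ¬p, 0
2. ¬((□(q → p) ∧ ◇r) → ◇((q → p) ∧ r)), 0
3. ¬p, 0
4. □(q → p) ∧ ◇r, 0
5. ¬◇((q → p) ∧ r), 0
6. □(q → p), 0
7. ◇r, 0
8. r, 1
9. ¬((q → p) ∧ r), 1
10. q → p, 1
11. ¬(q → p), 1
12. q, 1
13. ¬p, 1
14. p, 1
Accessibility: 0R1
Branch closes: p and ¬p both at 1.
All branches of the tableau close; one closing branch shown above.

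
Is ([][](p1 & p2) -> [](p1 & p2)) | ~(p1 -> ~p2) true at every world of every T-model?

Yes, valid

Tableau for the negation ~(([][](p1 & p2) -> [](p1 & p2)) | ~(p1 -> ~p2)):
1. ~(([][](p1 & p2) -> [](p1 & p2)) | ~(p1 -> ~p2)), u
2. ~([][](p1 & p2) -> [](p1 & p2)), u
3. p1 -> ~p2, u
4. [][](p1 & p2), u
5. ~[](p1 & p2), u
6. [](p1 & p2), u
7. p1 & p2, u
8. p1, u
9. p2, u
10. ~p2, u
Accessibility: uRu
Branch closes: p2 and ~p2 both at u.
Every branch of the negation's tableau closes; the branch above is one of them.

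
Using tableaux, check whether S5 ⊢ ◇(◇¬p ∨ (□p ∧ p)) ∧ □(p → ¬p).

Not valid

Tableau for the negation ¬(◇(◇¬p ∨ (□p ∧ p)) ∧ □(p → ¬p)):
1. ¬(◇(◇¬p ∨ (□p ∧ p)) ∧ □(p → ¬p)), 0
2. ¬□(p → ¬p), 0   [¬∧-rule on 1 (branches; this branch)]
3. ¬(p → ¬p), 1   [¬□-rule on 2: fresh world 1, 0R1]
4. p, 1   [¬→-rule on 3]
Accessibility: 0R0, 0R1, 1R0, 1R1
The negation has an open branch (countermodel exists).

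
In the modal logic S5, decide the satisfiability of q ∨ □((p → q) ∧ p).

1. q ∨ □((p → q) ∧ p), 0
2. □((p → q) ∧ p), 0
3. (p → q) ∧ p, 0
4. p → q, 0
5. p, 0
6. q, 0
Accessibility: 0R0

Satisfiable (open branch found)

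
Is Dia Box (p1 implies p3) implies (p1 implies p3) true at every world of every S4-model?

Tableau for the negation not (Dia Box (p1 implies p3) implies (p1 implies p3)):
1. not (Dia Box (p1 implies p3) implies (p1 implies p3)), w0
2. Dia Box (p1 implies p3), w0
3. not (p1 implies p3), w0
4. p1, w0
5. not p3, w0
6. Box (p1 implies p3), w1
7. p1 implies p3, w1
8. p3, w1
Accessibility: w0Rw0, w0Rw1, w1Rw1
The negation has an open branch (countermodel exists).

Not valid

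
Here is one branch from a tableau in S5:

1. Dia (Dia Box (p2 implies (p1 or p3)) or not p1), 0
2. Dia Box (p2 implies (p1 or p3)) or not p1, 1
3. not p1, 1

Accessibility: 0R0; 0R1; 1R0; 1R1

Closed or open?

No world carries both an atom and its negation.

Open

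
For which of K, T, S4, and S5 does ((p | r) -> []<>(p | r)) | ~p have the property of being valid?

S5

S5-tableau for the negation ~(((p | r) -> []<>(p | r)) | ~p):
1. ~(((p | r) -> []<>(p | r)) | ~p), w0
2. ~((p | r) -> []<>(p | r)), w0
3. p, w0
4. p | r, w0
5. ~[]<>(p | r), w0
6. r, w0
7. ~<>(p | r), w1
8. ~(p | r), w0
9. ~p, w0
10. ~r, w0
Accessibility: w0Rw0, w0Rw1, w1Rw0, w1Rw1
Branch closes: p and ~p both at w0.
Every branch closes (one shown): valid in S5.
S4-tableau for the negation ~(((p | r) -> []<>(p | r)) | ~p):
1. ~(((p | r) -> []<>(p | r)) | ~p), w0
2. ~((p | r) -> []<>(p | r)), w0
3. p, w0
4. p | r, w0
5. ~[]<>(p | r), w0
6. r, w0
7. ~<>(p | r), w1
8. ~(p | r), w1
9. ~p, w1
10. ~r, w1
Accessibility: w0Rw0, w0Rw1, w1Rw1
Complete open branch: countermodel on an S4-frame, so not valid in S4, nor in K, T (the same frame is also a K-frame and a T-frame).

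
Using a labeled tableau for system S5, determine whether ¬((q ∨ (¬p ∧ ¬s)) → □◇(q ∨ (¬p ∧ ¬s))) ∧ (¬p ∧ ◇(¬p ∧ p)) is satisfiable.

Unsatisfiable (every branch closes)

1. ¬((q ∨ (¬p ∧ ¬s)) → □◇(q ∨ (¬p ∧ ¬s))) ∧ (¬p ∧ ◇(¬p ∧ p)), w0
2. ¬((q ∨ (¬p ∧ ¬s)) → □◇(q ∨ (¬p ∧ ¬s))), w0
3. ¬p ∧ ◇(¬p ∧ p), w0
4. q ∨ (¬p ∧ ¬s), w0
5. ¬□◇(q ∨ (¬p ∧ ¬s)), w0
6. ¬p, w0
7. ◇(¬p ∧ p), w0
8. ¬p ∧ ¬s, w0
9. ¬s, w0
10. ¬◇(q ∨ (¬p ∧ ¬s)), w1
11. ¬(q ∨ (¬p ∧ ¬s)), w0
12. ¬q, w0
13. ¬(¬p ∧ ¬s), w0
14. ¬(q ∨ (¬p ∧ ¬s)), w1
15. ¬q, w1
16. ¬(¬p ∧ ¬s), w1
17. s, w0
Accessibility: w0Rw0, w0Rw1, w1Rw0, w1Rw1
Branch closes: s and ¬s both at w0.
(One branch shown.) All branches close.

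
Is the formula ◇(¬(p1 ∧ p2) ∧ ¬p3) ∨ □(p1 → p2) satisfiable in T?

1. ◇(¬(p1 ∧ p2) ∧ ¬p3) ∨ □(p1 → p2), w0
2. □(p1 → p2), w0
3. p1 → p2, w0
4. p2, w0
Accessibility: w0Rw0

Satisfiable (open branch found)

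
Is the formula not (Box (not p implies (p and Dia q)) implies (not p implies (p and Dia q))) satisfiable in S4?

Unsatisfiable (every branch closes)

1. not (Box (not p implies (p and Dia q)) implies (not p implies (p and Dia q))), w0
2. Box (not p implies (p and Dia q)), w0   [neg-implies-rule on 1]
3. not (not p implies (p and Dia q)), w0   [neg-implies-rule on 1]
4. not p, w0   [neg-implies-rule on 3]
5. not (p and Dia q), w0   [neg-implies-rule on 3]
6. not p implies (p and Dia q), w0   [Box-rule on 2 via w0Rw0]
7. not Dia q, w0   [neg-and-rule on 5 (branches; this branch)]
8. not q, w0   [neg-Dia-rule on 7 via w0Rw0]
9. p and Dia q, w0   [implies-rule on 6 (branches; this branch)]
10. p, w0   [and-rule on 9]
11. Dia q, w0   [and-rule on 9]
Accessibility: w0Rw0
Branch closes: p and not p both at w0.
(One branch shown.) All branches close.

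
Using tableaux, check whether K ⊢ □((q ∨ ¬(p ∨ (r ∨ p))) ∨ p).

No, not valid

Tableau for the negation ¬□((q ∨ ¬(p ∨ (r ∨ p))) ∨ p):
1. ¬□((q ∨ ¬(p ∨ (r ∨ p))) ∨ p), w0
2. ¬((q ∨ ¬(p ∨ (r ∨ p))) ∨ p), w1   [¬□-rule on 1: fresh world w1, w0Rw1]
3. ¬(q ∨ ¬(p ∨ (r ∨ p))), w1   [¬∨-rule on 2]
4. ¬p, w1   [¬∨-rule on 2]
5. ¬q, w1   [¬∨-rule on 3]
6. p ∨ (r ∨ p), w1   [¬∨-rule on 3]
7. r ∨ p, w1   [∨-rule on 6 (branches; this branch)]
8. r, w1   [∨-rule on 7 (branches; this branch)]
Accessibility: w0Rw1
The negation has an open branch (countermodel exists).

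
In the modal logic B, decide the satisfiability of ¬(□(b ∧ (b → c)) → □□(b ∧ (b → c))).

1. ¬(□(b ∧ (b → c)) → □□(b ∧ (b → c))), w0
2. □(b ∧ (b → c)), w0
3. ¬□□(b ∧ (b → c)), w0
4. b ∧ (b → c), w0
5. b, w0
6. b → c, w0
7. c, w0
8. ¬□(b ∧ (b → c)), w1
9. b ∧ (b → c), w1
10. b, w1
11. b → c, w1
12. c, w1
13. ¬(b ∧ (b → c)), w2
14. ¬(b → c), w2
15. b, w2
16. ¬c, w2
Accessibility: w0Rw0, w0Rw1, w1Rw0, w1Rw1, w1Rw2, w2Rw1, w2Rw2

Yes, satisfiable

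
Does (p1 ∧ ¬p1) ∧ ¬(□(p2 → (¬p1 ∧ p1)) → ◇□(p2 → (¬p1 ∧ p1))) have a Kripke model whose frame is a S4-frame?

1. (p1 ∧ ¬p1) ∧ ¬(□(p2 → (¬p1 ∧ p1)) → ◇□(p2 → (¬p1 ∧ p1))), u
2. p1 ∧ ¬p1, u   [∧-rule on 1]
3. ¬(□(p2 → (¬p1 ∧ p1)) → ◇□(p2 → (¬p1 ∧ p1))), u   [∧-rule on 1]
4. p1, u   [∧-rule on 2]
5. ¬p1, u   [∧-rule on 2]
Accessibility: uRu
Branch closes: p1 and ¬p1 both at u.
(One branch shown.) All branches close.

No, unsatisfiable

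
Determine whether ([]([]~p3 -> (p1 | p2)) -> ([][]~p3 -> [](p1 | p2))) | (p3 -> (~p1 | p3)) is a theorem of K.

Valid

Tableau for the negation ~(([]([]~p3 -> (p1 | p2)) -> ([][]~p3 -> [](p1 | p2))) | (p3 -> (~p1 | p3))):
1. ~(([]([]~p3 -> (p1 | p2)) -> ([][]~p3 -> [](p1 | p2))) | (p3 -> (~p1 | p3))), u
2. ~([]([]~p3 -> (p1 | p2)) -> ([][]~p3 -> [](p1 | p2))), u
3. ~(p3 -> (~p1 | p3)), u
4. []([]~p3 -> (p1 | p2)), u
5. ~([][]~p3 -> [](p1 | p2)), u
6. p3, u
7. ~(~p1 | p3), u
8. [][]~p3, u
9. ~[](p1 | p2), u
10. p1, u
11. ~p3, u
Branch closes: p3 and ~p3 both at u.
Every branch of the negation's tableau closes; the branch above is one of them.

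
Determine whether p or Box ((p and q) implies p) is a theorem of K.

Valid in K

Tableau for the negation not (p or Box ((p and q) implies p)):
1. not (p or Box ((p and q) implies p)), 0
2. not p, 0   [neg-or-rule on 1]
3. not Box ((p and q) implies p), 0   [neg-or-rule on 1]
4. not ((p and q) implies p), 1   [neg-Box-rule on 3: fresh world 1, 0R1]
5. p and q, 1   [neg-implies-rule on 4]
6. not p, 1   [neg-implies-rule on 4]
7. p, 1   [and-rule on 5]
8. q, 1   [and-rule on 5]
Accessibility: 0R1
Branch closes: p and not p both at 1.
Every branch of the negation's tableau closes; the branch above is one of them.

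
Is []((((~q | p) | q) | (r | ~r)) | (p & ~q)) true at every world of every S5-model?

Valid

Tableau for the negation ~[]((((~q | p) | q) | (r | ~r)) | (p & ~q)):
1. ~[]((((~q | p) | q) | (r | ~r)) | (p & ~q)), w0
2. ~((((~q | p) | q) | (r | ~r)) | (p & ~q)), w1
3. ~(((~q | p) | q) | (r | ~r)), w1
4. ~(p & ~q), w1
5. ~((~q | p) | q), w1
6. ~(r | ~r), w1
7. ~(~q | p), w1
8. ~q, w1
9. ~r, w1
10. r, w1
Accessibility: w0Rw0, w0Rw1, w1Rw0, w1Rw1
Branch closes: r and ~r both at w1.
All branches of the negation close; one closing branch shown above.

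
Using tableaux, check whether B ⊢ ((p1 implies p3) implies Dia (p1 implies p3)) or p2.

Valid in B

Tableau for the negation not (((p1 implies p3) implies Dia (p1 implies p3)) or p2):
1. not (((p1 implies p3) implies Dia (p1 implies p3)) or p2), u
2. not ((p1 implies p3) implies Dia (p1 implies p3)), u
3. not p2, u
4. p1 implies p3, u
5. not Dia (p1 implies p3), u
6. not (p1 implies p3), u
7. p1, u
8. not p3, u
9. p3, u
Accessibility: uRu
Branch closes: p3 and not p3 both at u.
Every branch of the negation's tableau closes; the branch above is one of them.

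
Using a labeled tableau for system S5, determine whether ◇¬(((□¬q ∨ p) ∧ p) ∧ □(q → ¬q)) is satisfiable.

Satisfiable

1. ◇¬(((□¬q ∨ p) ∧ p) ∧ □(q → ¬q)), u
2. ¬(((□¬q ∨ p) ∧ p) ∧ □(q → ¬q)), v
3. ¬□(q → ¬q), v
4. ¬(q → ¬q), w
5. q, w
Accessibility: uRu, uRv, uRw, vRu, vRv, vRw, wRu, wRv, wRw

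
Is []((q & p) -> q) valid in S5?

Valid in S5

Tableau for the negation ~[]((q & p) -> q):
1. ~[]((q & p) -> q), 0
2. ~((q & p) -> q), 1
3. q & p, 1
4. ~q, 1
5. q, 1
6. p, 1
Accessibility: 0R0, 0R1, 1R0, 1R1
Branch closes: q and ~q both at 1.
All branches of the negation close; one closing branch shown above.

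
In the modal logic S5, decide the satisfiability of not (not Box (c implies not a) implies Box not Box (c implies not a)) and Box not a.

Unsatisfiable

1. not (not Box (c implies not a) implies Box not Box (c implies not a)) and Box not a, 0
2. not (not Box (c implies not a) implies Box not Box (c implies not a)), 0   [and-rule on 1]
3. Box not a, 0   [and-rule on 1]
4. not Box (c implies not a), 0   [neg-implies-rule on 2]
5. not Box not Box (c implies not a), 0   [neg-implies-rule on 2]
6. not a, 0   [Box-rule on 3 via 0R0]
7. not (c implies not a), 1   [neg-Box-rule on 4: fresh world 1, 0R1]
8. c, 1   [neg-implies-rule on 7]
9. a, 1   [neg-implies-rule on 7]
10. not a, 1   [Box-rule on 3 via 0R1]
Accessibility: 0R0, 0R1, 1R0, 1R1
Branch closes: a and not a both at 1.
(One branch shown.) All branches close.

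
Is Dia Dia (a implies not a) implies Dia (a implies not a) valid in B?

Not valid

Tableau for the negation not (Dia Dia (a implies not a) implies Dia (a implies not a)):
1. not (Dia Dia (a implies not a) implies Dia (a implies not a)), 0
2. Dia Dia (a implies not a), 0
3. not Dia (a implies not a), 0
4. not (a implies not a), 0
5. a, 0
6. Dia (a implies not a), 1
7. not (a implies not a), 1
8. a, 1
9. a implies not a, 2
10. not a, 2
Accessibility: 0R0, 0R1, 1R0, 1R1, 1R2, 2R1, 2R2
The negation has an open branch (countermodel exists).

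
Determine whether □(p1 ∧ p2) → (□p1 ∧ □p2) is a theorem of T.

Tableau for the negation ¬(□(p1 ∧ p2) → (□p1 ∧ □p2)):
1. ¬(□(p1 ∧ p2) → (□p1 ∧ □p2)), 0
2. □(p1 ∧ p2), 0
3. ¬(□p1 ∧ □p2), 0
4. p1 ∧ p2, 0
5. p1, 0
6. p2, 0
7. ¬□p2, 0
8. ¬p2, 1
9. p1 ∧ p2, 1
10. p1, 1
11. p2, 1
Accessibility: 0R0, 0R1, 1R1
Branch closes: p2 and ¬p2 both at 1.
Every branch of the negation's tableau closes; the branch above is one of them.

Valid in T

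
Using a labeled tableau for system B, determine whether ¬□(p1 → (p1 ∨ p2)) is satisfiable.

Unsatisfiable

1. ¬□(p1 → (p1 ∨ p2)), w0
2. ¬(p1 → (p1 ∨ p2)), w1
3. p1, w1
4. ¬(p1 ∨ p2), w1
5. ¬p1, w1
6. ¬p2, w1
Accessibility: w0Rw0, w0Rw1, w1Rw0, w1Rw1
Branch closes: p1 and ¬p1 both at w1.
All branches of the tableau close; one closing branch shown above.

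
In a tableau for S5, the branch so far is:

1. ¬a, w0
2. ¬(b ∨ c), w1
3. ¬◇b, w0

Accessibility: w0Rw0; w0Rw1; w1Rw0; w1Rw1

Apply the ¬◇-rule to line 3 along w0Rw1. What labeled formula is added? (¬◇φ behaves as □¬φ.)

¬◇φ behaves as □¬φ: propagate the negated body to each accessible world.

¬b, w1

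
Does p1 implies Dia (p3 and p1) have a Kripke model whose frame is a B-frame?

Satisfiable (open branch found)

1. p1 implies Dia (p3 and p1), 0
2. Dia (p3 and p1), 0
3. p3 and p1, 1
4. p3, 1
5. p1, 1
Accessibility: 0R0, 0R1, 1R0, 1R1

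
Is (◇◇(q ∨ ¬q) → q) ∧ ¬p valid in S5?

Tableau for the negation ¬((◇◇(q ∨ ¬q) → q) ∧ ¬p):
1. ¬((◇◇(q ∨ ¬q) → q) ∧ ¬p), w0
2. p, w0
Accessibility: w0Rw0
The negation has an open branch (countermodel exists).

No, not valid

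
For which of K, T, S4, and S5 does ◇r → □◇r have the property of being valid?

S4-tableau for the negation ¬(◇r → □◇r):
1. ¬(◇r → □◇r), w0
2. ◇r, w0   [¬→-rule on 1]
3. ¬□◇r, w0   [¬→-rule on 1]
4. r, w1   [◇-rule on 2: fresh world w1, w0Rw1]
5. ¬◇r, w2   [¬□-rule on 3: fresh world w2, w0Rw2]
6. ¬r, w2   [¬◇-rule on 5 via w2Rw2]
Accessibility: w0Rw0, w0Rw1, w0Rw2, w1Rw1, w2Rw2
Complete open branch: countermodel on an S4-frame, so not valid in S4, nor in K, T (the same frame is also a K-frame and a T-frame).
S5-tableau for the negation ¬(◇r → □◇r):
1. ¬(◇r → □◇r), w0
2. ◇r, w0   [¬→-rule on 1]
3. ¬□◇r, w0   [¬→-rule on 1]
4. r, w1   [◇-rule on 2: fresh world w1, w0Rw1]
5. ¬◇r, w2   [¬□-rule on 3: fresh world w2, w0Rw2]
6. ¬r, w0   [¬◇-rule on 5 via w2Rw0]
7. ¬r, w1   [¬◇-rule on 5 via w2Rw1]
Accessibility: w0Rw0, w0Rw1, w0Rw2, w1Rw0, w1Rw1, w1Rw2, w2Rw0, w2Rw1, w2Rw2
Branch closes: r and ¬r both at w1.
Every branch closes (one shown): valid in S5.

S5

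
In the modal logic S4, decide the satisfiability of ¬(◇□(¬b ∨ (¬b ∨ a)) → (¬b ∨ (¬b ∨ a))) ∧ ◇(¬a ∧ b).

Satisfiable (open branch found)

1. ¬(◇□(¬b ∨ (¬b ∨ a)) → (¬b ∨ (¬b ∨ a))) ∧ ◇(¬a ∧ b), 0
2. ¬(◇□(¬b ∨ (¬b ∨ a)) → (¬b ∨ (¬b ∨ a))), 0   [∧-rule on 1]
3. ◇(¬a ∧ b), 0   [∧-rule on 1]
4. ◇□(¬b ∨ (¬b ∨ a)), 0   [¬→-rule on 2]
5. ¬(¬b ∨ (¬b ∨ a)), 0   [¬→-rule on 2]
6. b, 0   [¬∨-rule on 5]
7. ¬(¬b ∨ a), 0   [¬∨-rule on 5]
8. ¬a, 0   [¬∨-rule on 7]
9. ¬a ∧ b, 1   [◇-rule on 3: fresh world 1, 0R1]
10. ¬a, 1   [∧-rule on 9]
11. b, 1   [∧-rule on 9]
12. □(¬b ∨ (¬b ∨ a)), 2   [◇-rule on 4: fresh world 2, 0R2]
13. ¬b ∨ (¬b ∨ a), 2   [□-rule on 12 via 2R2]
14. ¬b ∨ a, 2   [∨-rule on 13 (branches; this branch)]
15. a, 2   [∨-rule on 14 (branches; this branch)]
Accessibility: 0R0, 0R1, 0R2, 1R1, 2R2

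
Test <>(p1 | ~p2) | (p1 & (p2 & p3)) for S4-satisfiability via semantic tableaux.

1. <>(p1 | ~p2) | (p1 & (p2 & p3)), 0
2. p1 & (p2 & p3), 0
3. p1, 0
4. p2 & p3, 0
5. p2, 0
6. p3, 0
Accessibility: 0R0

Satisfiable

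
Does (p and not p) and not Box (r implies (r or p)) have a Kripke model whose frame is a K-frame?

Unsatisfiable (every branch closes)

1. (p and not p) and not Box (r implies (r or p)), w0
2. p and not p, w0
3. not Box (r implies (r or p)), w0
4. p, w0
5. not p, w0
Branch closes: p and not p both at w0.
Every branch closes; the branch above is one of them.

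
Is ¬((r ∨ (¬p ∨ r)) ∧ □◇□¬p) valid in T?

Tableau for the negation (r ∨ (¬p ∨ r)) ∧ □◇□¬p:
1. (r ∨ (¬p ∨ r)) ∧ □◇□¬p, u
2. r ∨ (¬p ∨ r), u
3. □◇□¬p, u
4. ◇□¬p, u
5. ¬p ∨ r, u
6. r, u
7. □¬p, v
8. ◇□¬p, v
9. ¬p, v
10. □¬p, w
11. ¬p, w
Accessibility: uRu, uRv, vRv, vRw, wRw
The negation has an open branch (countermodel exists).

No, not valid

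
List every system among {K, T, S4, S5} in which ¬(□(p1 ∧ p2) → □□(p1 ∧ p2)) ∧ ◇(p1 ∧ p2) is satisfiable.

K, T

T-tableau for the formula:
1. ¬(□(p1 ∧ p2) → □□(p1 ∧ p2)) ∧ ◇(p1 ∧ p2), u
2. ¬(□(p1 ∧ p2) → □□(p1 ∧ p2)), u
3. ◇(p1 ∧ p2), u
4. □(p1 ∧ p2), u
5. ¬□□(p1 ∧ p2), u
6. p1 ∧ p2, u
7. p1, u
8. p2, u
9. p1 ∧ p2, v
10. p1, v
11. p2, v
12. ¬□(p1 ∧ p2), w
13. p1 ∧ p2, w
14. p1, w
15. p2, w
16. ¬(p1 ∧ p2), x
17. ¬p2, x
Accessibility: uRu, uRv, uRw, vRv, wRw, wRx, xRx
Complete open branch: satisfiable in T, hence also in K (this T-model is also a K-model).
S4-tableau for the formula:
1. ¬(□(p1 ∧ p2) → □□(p1 ∧ p2)) ∧ ◇(p1 ∧ p2), u
2. ¬(□(p1 ∧ p2) → □□(p1 ∧ p2)), u
3. ◇(p1 ∧ p2), u
4. □(p1 ∧ p2), u
5. ¬□□(p1 ∧ p2), u
6. p1 ∧ p2, u
7. p1, u
8. p2, u
9. p1 ∧ p2, v
10. p1, v
11. p2, v
12. ¬□(p1 ∧ p2), w
13. p1 ∧ p2, w
14. p1, w
15. p2, w
16. ¬(p1 ∧ p2), x
17. p1 ∧ p2, x
18. p1, x
19. p2, x
20. ¬p2, x
Accessibility: uRu, uRv, uRw, uRx, vRv, wRw, wRx, xRx
Branch closes: p2 and ¬p2 both at x.
Every branch closes (one shown): unsatisfiable in S4, hence also in S5 (every S5-frame is an S4-frame).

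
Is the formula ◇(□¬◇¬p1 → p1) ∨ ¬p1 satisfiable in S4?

Yes, satisfiable

1. ◇(□¬◇¬p1 → p1) ∨ ¬p1, w0
2. ¬p1, w0   [∨-rule on 1 (branches; this branch)]
Accessibility: w0Rw0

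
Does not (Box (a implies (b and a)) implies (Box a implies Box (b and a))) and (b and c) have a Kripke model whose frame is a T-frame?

1. not (Box (a implies (b and a)) implies (Box a implies Box (b and a))) and (b and c), 0
2. not (Box (a implies (b and a)) implies (Box a implies Box (b and a))), 0   [and-rule on 1]
3. b and c, 0   [and-rule on 1]
4. Box (a implies (b and a)), 0   [neg-implies-rule on 2]
5. not (Box a implies Box (b and a)), 0   [neg-implies-rule on 2]
6. b, 0   [and-rule on 3]
7. c, 0   [and-rule on 3]
8. Box a, 0   [neg-implies-rule on 5]
9. not Box (b and a), 0   [neg-implies-rule on 5]
10. a implies (b and a), 0   [Box-rule on 4 via 0R0]
11. a, 0   [Box-rule on 8 via 0R0]
12. b and a, 0   [implies-rule on 10 (branches; this branch)]
13. not (b and a), 1   [neg-Box-rule on 9: fresh world 1, 0R1]
14. a implies (b and a), 1   [Box-rule on 4 via 0R1]
15. a, 1   [Box-rule on 8 via 0R1]
16. not b, 1   [neg-and-rule on 13 (branches; this branch)]
17. b and a, 1   [implies-rule on 14 (branches; this branch)]
18. b, 1   [and-rule on 17]
Accessibility: 0R0, 0R1, 1R1
Branch closes: b and not b both at 1.
Every branch closes; the branch above is one of them.

Unsatisfiable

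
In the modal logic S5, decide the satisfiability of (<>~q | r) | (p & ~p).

1. (<>~q | r) | (p & ~p), u
2. <>~q | r, u
3. r, u
Accessibility: uRu

Satisfiable (open branch found)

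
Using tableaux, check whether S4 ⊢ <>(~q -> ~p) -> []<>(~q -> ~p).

Invalid (countermodel exists)

Tableau for the negation ~(<>(~q -> ~p) -> []<>(~q -> ~p)):
1. ~(<>(~q -> ~p) -> []<>(~q -> ~p)), w0
2. <>(~q -> ~p), w0
3. ~[]<>(~q -> ~p), w0
4. ~q -> ~p, w1
5. ~p, w1
6. ~<>(~q -> ~p), w2
7. ~(~q -> ~p), w2
8. ~q, w2
9. p, w2
Accessibility: w0Rw0, w0Rw1, w0Rw2, w1Rw1, w2Rw2
The negation has an open branch (countermodel exists).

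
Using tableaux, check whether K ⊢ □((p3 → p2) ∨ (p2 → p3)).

Tableau for the negation ¬□((p3 → p2) ∨ (p2 → p3)):
1. ¬□((p3 → p2) ∨ (p2 → p3)), w0
2. ¬((p3 → p2) ∨ (p2 → p3)), w1
3. ¬(p3 → p2), w1
4. ¬(p2 → p3), w1
5. p3, w1
6. ¬p2, w1
7. p2, w1
8. ¬p3, w1
Accessibility: w0Rw1
Branch closes: p2 and ¬p2 both at w1.
Every branch of the negation's tableau closes; the branch above is one of them.

Valid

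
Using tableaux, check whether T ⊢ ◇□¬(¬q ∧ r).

Tableau for the negation ¬◇□¬(¬q ∧ r):
1. ¬◇□¬(¬q ∧ r), w0
2. ¬□¬(¬q ∧ r), w0
3. ¬q ∧ r, w1
4. ¬q, w1
5. r, w1
6. ¬□¬(¬q ∧ r), w1
7. ¬q ∧ r, w2
8. ¬q, w2
9. r, w2
Accessibility: w0Rw0, w0Rw1, w1Rw1, w1Rw2, w2Rw2
The negation has an open branch (countermodel exists).

No, not valid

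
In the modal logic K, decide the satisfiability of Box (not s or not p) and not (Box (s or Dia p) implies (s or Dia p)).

1. Box (not s or not p) and not (Box (s or Dia p) implies (s or Dia p)), u
2. Box (not s or not p), u   [and-rule on 1]
3. not (Box (s or Dia p) implies (s or Dia p)), u   [and-rule on 1]
4. Box (s or Dia p), u   [neg-implies-rule on 3]
5. not (s or Dia p), u   [neg-implies-rule on 3]
6. not s, u   [neg-or-rule on 5]
7. not Dia p, u   [neg-or-rule on 5]

Satisfiable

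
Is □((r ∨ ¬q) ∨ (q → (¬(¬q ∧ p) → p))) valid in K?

Tableau for the negation ¬□((r ∨ ¬q) ∨ (q → (¬(¬q ∧ p) → p))):
1. ¬□((r ∨ ¬q) ∨ (q → (¬(¬q ∧ p) → p))), 0
2. ¬((r ∨ ¬q) ∨ (q → (¬(¬q ∧ p) → p))), 1   [¬□-rule on 1: fresh world 1, 0R1]
3. ¬(r ∨ ¬q), 1   [¬∨-rule on 2]
4. ¬(q → (¬(¬q ∧ p) → p)), 1   [¬∨-rule on 2]
5. ¬r, 1   [¬∨-rule on 3]
6. q, 1   [¬∨-rule on 3]
7. ¬(¬(¬q ∧ p) → p), 1   [¬→-rule on 4]
8. ¬(¬q ∧ p), 1   [¬→-rule on 7]
9. ¬p, 1   [¬→-rule on 7]
Accessibility: 0R1
The negation has an open branch (countermodel exists).

No, not valid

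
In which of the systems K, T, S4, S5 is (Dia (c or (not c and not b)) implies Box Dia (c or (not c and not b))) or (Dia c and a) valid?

S5

S4-tableau for the negation not ((Dia (c or (not c and not b)) implies Box Dia (c or (not c and not b))) or (Dia c and a)):
1. not ((Dia (c or (not c and not b)) implies Box Dia (c or (not c and not b))) or (Dia c and a)), u
2. not (Dia (c or (not c and not b)) implies Box Dia (c or (not c and not b))), u   [neg-or-rule on 1]
3. not (Dia c and a), u   [neg-or-rule on 1]
4. Dia (c or (not c and not b)), u   [neg-implies-rule on 2]
5. not Box Dia (c or (not c and not b)), u   [neg-implies-rule on 2]
6. not a, u   [neg-and-rule on 3 (branches; this branch)]
7. c or (not c and not b), v   [Dia-rule on 4: fresh world v, uRv]
8. not c and not b, v   [or-rule on 7 (branches; this branch)]
9. not c, v   [and-rule on 8]
10. not b, v   [and-rule on 8]
11. not Dia (c or (not c and not b)), w   [neg-Box-rule on 5: fresh world w, uRw]
12. not (c or (not c and not b)), w   [neg-Dia-rule on 11 via wRw]
13. not c, w   [neg-or-rule on 12]
14. not (not c and not b), w   [neg-or-rule on 12]
15. b, w   [neg-and-rule on 14 (branches; this branch)]
Accessibility: uRu, uRv, uRw, vRv, wRw
Complete open branch: countermodel on an S4-frame, so not valid in S4, nor in K, T (the same frame is also a K-frame and a T-frame).
S5-tableau for the negation not ((Dia (c or (not c and not b)) implies Box Dia (c or (not c and not b))) or (Dia c and a)):
1. not ((Dia (c or (not c and not b)) implies Box Dia (c or (not c and not b))) or (Dia c and a)), u
2. not (Dia (c or (not c and not b)) implies Box Dia (c or (not c and not b))), u   [neg-or-rule on 1]
3. not (Dia c and a), u   [neg-or-rule on 1]
4. Dia (c or (not c and not b)), u   [neg-implies-rule on 2]
5. not Box Dia (c or (not c and not b)), u   [neg-implies-rule on 2]
6. not Dia c, u   [neg-and-rule on 3 (branches; this branch)]
7. not c, u   [neg-Dia-rule on 6 via uRu]
8. c or (not c and not b), v   [Dia-rule on 4: fresh world v, uRv]
9. not c, v   [neg-Dia-rule on 6 via uRv]
10. not c and not b, v   [or-rule on 8 (branches; this branch)]
11. not b, v   [and-rule on 10]
12. not Dia (c or (not c and not b)), w   [neg-Box-rule on 5: fresh world w, uRw]
13. not c, w   [neg-Dia-rule on 6 via uRw]
14. not (c or (not c and not b)), u   [neg-Dia-rule on 12 via wRu]
15. not (not c and not b), u   [neg-or-rule on 14]
16. not (c or (not c and not b)), v   [neg-Dia-rule on 12 via wRv]
17. not (not c and not b), v   [neg-or-rule on 16]
18. not (c or (not c and not b)), w   [neg-Dia-rule on 12 via wRw]
19. not (not c and not b), w   [neg-or-rule on 18]
20. b, u   [neg-and-rule on 15 (branches; this branch)]
21. b, v   [neg-and-rule on 17 (branches; this branch)]
Accessibility: uRu, uRv, uRw, vRu, vRv, vRw, wRu, wRv, wRw
Branch closes: b and not b both at v.
Every branch closes (one shown): valid in S5.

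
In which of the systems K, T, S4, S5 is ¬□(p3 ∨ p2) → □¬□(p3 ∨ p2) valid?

S4-tableau for the negation ¬(¬□(p3 ∨ p2) → □¬□(p3 ∨ p2)):
1. ¬(¬□(p3 ∨ p2) → □¬□(p3 ∨ p2)), u
2. ¬□(p3 ∨ p2), u
3. ¬□¬□(p3 ∨ p2), u
4. ¬(p3 ∨ p2), v
5. ¬p3, v
6. ¬p2, v
7. □(p3 ∨ p2), w
8. p3 ∨ p2, w
9. p2, w
Accessibility: uRu, uRv, uRw, vRv, wRw
Complete open branch: countermodel on an S4-frame, so not valid in S4, nor in K, T (the same frame is also a K-frame and a T-frame).
S5-tableau for the negation ¬(¬□(p3 ∨ p2) → □¬□(p3 ∨ p2)):
1. ¬(¬□(p3 ∨ p2) → □¬□(p3 ∨ p2)), u
2. ¬□(p3 ∨ p2), u
3. ¬□¬□(p3 ∨ p2), u
4. ¬(p3 ∨ p2), v
5. ¬p3, v
6. ¬p2, v
7. □(p3 ∨ p2), w
8. p3 ∨ p2, u
9. p3 ∨ p2, v
10. p3 ∨ p2, w
11. p2, u
12. p2, v
Accessibility: uRu, uRv, uRw, vRu, vRv, vRw, wRu, wRv, wRw
Branch closes: p2 and ¬p2 both at v.
Every branch closes (one shown): valid in S5.

S5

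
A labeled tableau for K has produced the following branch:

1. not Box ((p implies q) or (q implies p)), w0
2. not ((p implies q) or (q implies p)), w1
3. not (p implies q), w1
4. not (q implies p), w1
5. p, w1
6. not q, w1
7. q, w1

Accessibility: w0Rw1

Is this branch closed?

Yes, closed

Both q and not q appear at w1.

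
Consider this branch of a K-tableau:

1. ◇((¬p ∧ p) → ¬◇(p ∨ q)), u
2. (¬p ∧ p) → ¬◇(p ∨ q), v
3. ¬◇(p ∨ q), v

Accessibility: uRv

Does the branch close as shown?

No world carries both an atom and its negation.

Open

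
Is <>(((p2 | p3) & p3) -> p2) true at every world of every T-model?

Tableau for the negation ~<>(((p2 | p3) & p3) -> p2):
1. ~<>(((p2 | p3) & p3) -> p2), 0
2. ~(((p2 | p3) & p3) -> p2), 0
3. (p2 | p3) & p3, 0
4. ~p2, 0
5. p2 | p3, 0
6. p3, 0
Accessibility: 0R0
The negation has an open branch (countermodel exists).

No, not valid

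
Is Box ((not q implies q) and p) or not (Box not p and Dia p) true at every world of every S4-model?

Yes, valid

Tableau for the negation not (Box ((not q implies q) and p) or not (Box not p and Dia p)):
1. not (Box ((not q implies q) and p) or not (Box not p and Dia p)), 0
2. not Box ((not q implies q) and p), 0   [neg-or-rule on 1]
3. Box not p and Dia p, 0   [neg-or-rule on 1]
4. Box not p, 0   [and-rule on 3]
5. Dia p, 0   [and-rule on 3]
6. not p, 0   [Box-rule on 4 via 0R0]
7. not ((not q implies q) and p), 1   [neg-Box-rule on 2: fresh world 1, 0R1]
8. not p, 1   [Box-rule on 4 via 0R1]
9. not (not q implies q), 1   [neg-and-rule on 7 (branches; this branch)]
10. not q, 1   [neg-implies-rule on 9]
11. p, 2   [Dia-rule on 5: fresh world 2, 0R2]
12. not p, 2   [Box-rule on 4 via 0R2]
Accessibility: 0R0, 0R1, 0R2, 1R1, 2R2
Branch closes: p and not p both at 2.
All branches of the negation close; one closing branch shown above.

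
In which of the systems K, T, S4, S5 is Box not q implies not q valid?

T, S4, S5

K-tableau for the negation not (Box not q implies not q):
1. not (Box not q implies not q), 0
2. Box not q, 0
3. q, 0
Complete open branch: countermodel on a K-frame, so not valid in K.
T-tableau for the negation not (Box not q implies not q):
1. not (Box not q implies not q), 0
2. Box not q, 0
3. q, 0
4. not q, 0
Accessibility: 0R0
Branch closes: q and not q both at 0.
Every branch closes (one shown): valid in T, hence also in S4, S5 (every theorem of T is a theorem of S4 and S5).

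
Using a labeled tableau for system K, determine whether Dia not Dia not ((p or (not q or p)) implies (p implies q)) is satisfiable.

Satisfiable

1. Dia not Dia not ((p or (not q or p)) implies (p implies q)), u
2. not Dia not ((p or (not q or p)) implies (p implies q)), v
Accessibility: uRv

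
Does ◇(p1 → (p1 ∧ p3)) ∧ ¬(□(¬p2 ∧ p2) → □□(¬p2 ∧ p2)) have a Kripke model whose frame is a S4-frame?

Unsatisfiable (every branch closes)

1. ◇(p1 → (p1 ∧ p3)) ∧ ¬(□(¬p2 ∧ p2) → □□(¬p2 ∧ p2)), u
2. ◇(p1 → (p1 ∧ p3)), u
3. ¬(□(¬p2 ∧ p2) → □□(¬p2 ∧ p2)), u
4. □(¬p2 ∧ p2), u
5. ¬□□(¬p2 ∧ p2), u
6. ¬p2 ∧ p2, u
7. ¬p2, u
8. p2, u
Accessibility: uRu
Branch closes: p2 and ¬p2 both at u.
Every branch closes; the branch above is one of them.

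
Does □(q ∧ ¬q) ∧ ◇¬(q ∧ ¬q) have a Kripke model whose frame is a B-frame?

1. □(q ∧ ¬q) ∧ ◇¬(q ∧ ¬q), w0
2. □(q ∧ ¬q), w0
3. ◇¬(q ∧ ¬q), w0
4. q ∧ ¬q, w0
5. q, w0
6. ¬q, w0
Accessibility: w0Rw0
Branch closes: q and ¬q both at w0.
All branches of the tableau close; one closing branch shown above.

Unsatisfiable (every branch closes)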